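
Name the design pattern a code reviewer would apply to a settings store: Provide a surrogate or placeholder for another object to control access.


This matches the Proxy pattern

Proxy


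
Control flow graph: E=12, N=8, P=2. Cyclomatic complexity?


Formula: V(G) = E - N + 2P
V(G) = 12 - 8 + 2*2
V(G) = 4 + 4
V(G) = 8

8


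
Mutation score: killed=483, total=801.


Mutation score = killed / total * 100
Mutation score = 483 / 801 * 100
Mutation score = 60.3%

60.3%


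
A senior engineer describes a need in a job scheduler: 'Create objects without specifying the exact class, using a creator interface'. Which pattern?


This matches the Factory Method pattern

Factory Method


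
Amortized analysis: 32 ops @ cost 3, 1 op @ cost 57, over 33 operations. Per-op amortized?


Formula: Amortized cost = Total cost / Operations
Total cost = (32 * 3) + (1 * 57)
Total cost = 96 + 57 = 153
Amortized = 153 / 33 = 4.6364

4.6364


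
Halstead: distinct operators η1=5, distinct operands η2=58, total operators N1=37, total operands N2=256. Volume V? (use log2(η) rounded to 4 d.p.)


Formula: V = N * log2(η), where N = N1 + N2 and η = η1 + η2
η = 5 + 58 = 63
N = 37 + 256 = 293
log2(63) ≈ 5.9773
V = 293 * 5.9773 = 1751.35

1751.35


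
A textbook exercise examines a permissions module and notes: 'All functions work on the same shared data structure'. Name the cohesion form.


Reasoning: Functions share data
Type: Communicational cohesion

Communicational cohesion


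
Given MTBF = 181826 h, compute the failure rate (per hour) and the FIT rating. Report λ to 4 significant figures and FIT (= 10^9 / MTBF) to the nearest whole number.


Formula: λ = 1 / MTBF; FIT = λ × 1e9 = 1e9 / MTBF
λ = 1 / 181826 ≈ 5.500e-06 failures/hour
FIT = 1e9 / 181826 ≈ 5500 failures per 1e9 hours (nearest whole number)

λ = 5.500e-06 /h, FIT = 5500


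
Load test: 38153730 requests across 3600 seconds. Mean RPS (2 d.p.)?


Formula: throughput = requests / seconds
throughput = 38153730 / 3600
throughput = 10598.26 requests/second

10598.26 requests/second


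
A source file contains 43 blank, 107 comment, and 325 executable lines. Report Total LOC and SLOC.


Total LOC = blank + comment + code
Total LOC = 43 + 107 + 325 = 475
SLOC (source only) = code = 325

Total LOC: 475, SLOC: 325


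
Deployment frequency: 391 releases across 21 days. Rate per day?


Formula: deployments per day = releases / days
= 391 / 21
= 18.619 deploys/day
(equivalently, 130.33 deploys/week)

18.619 deploys/day


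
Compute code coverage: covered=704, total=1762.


Coverage = covered / total * 100
Coverage = 704 / 1762 * 100
Coverage = 39.95%

39.95%


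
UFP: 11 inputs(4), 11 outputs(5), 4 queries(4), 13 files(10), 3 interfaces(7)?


UFP = EI*4 + EO*5 + EQ*4 + ILF*10 + EIF*7
UFP = 11*4 + 11*5 + 4*4 + 13*10 + 3*7
UFP = 44 + 55 + 16 + 130 + 21
UFP = 266

266


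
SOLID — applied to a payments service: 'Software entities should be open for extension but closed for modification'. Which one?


This describes the Open/Closed Principle (OCP)

Open/Closed Principle (OCP)


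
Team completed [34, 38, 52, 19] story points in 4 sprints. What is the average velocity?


Formula: Avg velocity = Total points / Number of sprints
Points: [34, 38, 52, 19]
Sum = 34 + 38 + 52 + 19 = 143
Avg velocity = 143 / 4 = 35.75 points/sprint

35.75 points/sprint


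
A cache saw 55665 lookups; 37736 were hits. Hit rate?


Formula: hit rate = hits / (hits + misses) * 100
hit rate = 37736 / (37736 + 17929) * 100
hit rate = 37736 / 55665 * 100
hit rate = 67.79%

67.79%


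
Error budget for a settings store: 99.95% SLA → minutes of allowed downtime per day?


Formula: allowed downtime = period * (100 - SLA) / 100
Period (day) = 1440 minutes
Unavailability fraction = (100 - 99.95) / 100
Allowed downtime = 1440 * (100 - 99.95) / 100
Allowed downtime = 0.72 minutes

0.72 minutes


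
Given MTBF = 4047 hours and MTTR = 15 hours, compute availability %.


Availability = MTBF / (MTBF + MTTR)
Availability = 4047 / (4047 + 15)
Availability = 4047 / 4062
Availability = 99.6307%

99.6307%


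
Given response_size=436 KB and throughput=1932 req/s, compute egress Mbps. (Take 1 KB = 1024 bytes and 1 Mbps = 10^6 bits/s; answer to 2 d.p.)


Formula: Mbps = payload_bytes * RPS * 8 / 1e6
Payload per request = 436 KB = 436 * 1024 = 446464 bytes
Total bytes/sec = 446464 * 1932 = 862568448
Total bits/sec = 862568448 * 8 = 6900547584
Mbps = 6900547584 / 1e6 = 6900.55

6900.55 Mbps


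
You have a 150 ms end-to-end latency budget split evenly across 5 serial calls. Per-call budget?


Formula: per_stage = total_budget / stages
per_stage = 150 / 5
per_stage = 30.0 ms

30.0 ms


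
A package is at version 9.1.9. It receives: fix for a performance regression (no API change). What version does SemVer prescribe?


Current: 9.1.9
Change category: 'fix for a performance regression (no API change)' → patch bump
SemVer rule: patch bump → increment PATCH (MAJOR and MINOR unchanged)
New: 9.1.10

9.1.10


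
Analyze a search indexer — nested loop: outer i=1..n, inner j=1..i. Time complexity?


Reasoning: triangle: n(n+1)/2 ~ n^2/2
Complexity: O(n^2)

O(n^2)


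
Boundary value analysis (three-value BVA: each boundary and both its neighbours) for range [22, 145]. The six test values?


Range: [22, 145]
Boundaries: just below min, min, min+1, max-1, max, just above max
Values: [21, 22, 23, 144, 145, 146]

[21, 22, 23, 144, 145, 146]


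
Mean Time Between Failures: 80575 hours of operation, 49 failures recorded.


Formula: MTBF = Total operating time / Number of failures
MTBF = 80575 / 49
MTBF = 1644.39 hours

1644.39 hours


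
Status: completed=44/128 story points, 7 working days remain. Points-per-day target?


Formula: Required rate = Remaining points / Days left
Remaining = 128 - 44 = 84 points
Required rate = 84 / 7 = 12.0 points/day

12.0 points/day


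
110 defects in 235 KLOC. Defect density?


Defect density = defects / KLOC
Defect density = 110 / 235
Defect density = 0.468 defects/KLOC

0.468 defects/KLOC


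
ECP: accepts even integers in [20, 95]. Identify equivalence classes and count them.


Constraint: even integers in [20, 95]
Class 1: x < 20 — out-of-range invalid
Class 2: x in [20,95] but odd — wrong type invalid
Class 3: x in [20,95] and even — valid
Class 4: x > 95 — out-of-range invalid
Total equivalence classes: 4

4 equivalence classes


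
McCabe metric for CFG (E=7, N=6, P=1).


Formula: V(G) = E - N + 2P
V(G) = 7 - 6 + 2*1
V(G) = 1 + 2
V(G) = 3

3


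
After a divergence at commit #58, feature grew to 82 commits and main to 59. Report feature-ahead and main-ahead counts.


Common ancestor: commit #58
feature commits after divergence: 82 - 58 = 24
main commits after divergence: 59 - 58 = 1
feature is 24 commits ahead of main
main is 1 commits ahead of feature

feature ahead: 24, main ahead: 1


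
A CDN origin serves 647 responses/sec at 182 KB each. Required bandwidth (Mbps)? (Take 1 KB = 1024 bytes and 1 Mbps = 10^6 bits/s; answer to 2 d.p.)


Formula: Mbps = payload_bytes * RPS * 8 / 1e6
Payload per request = 182 KB = 182 * 1024 = 186368 bytes
Total bytes/sec = 186368 * 647 = 120580096
Total bits/sec = 120580096 * 8 = 964640768
Mbps = 964640768 / 1e6 = 964.64

964.64 Mbps


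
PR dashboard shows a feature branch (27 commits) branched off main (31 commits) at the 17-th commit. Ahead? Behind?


Common ancestor: commit #17
feature commits after divergence: 27 - 17 = 10
main commits after divergence: 31 - 17 = 14
feature is 10 commits ahead of main
main is 14 commits ahead of feature

feature ahead: 10, main ahead: 14


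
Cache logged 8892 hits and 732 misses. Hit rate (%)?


Formula: hit rate = hits / (hits + misses) * 100
hit rate = 8892 / (8892 + 732) * 100
hit rate = 8892 / 9624 * 100
hit rate = 92.39%

92.39%


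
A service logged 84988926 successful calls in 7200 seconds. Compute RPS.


Formula: throughput = requests / seconds
throughput = 84988926 / 7200
throughput = 11804.02 requests/second

11804.02 requests/second


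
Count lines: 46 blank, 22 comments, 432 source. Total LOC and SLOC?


Total LOC = blank + comment + code
Total LOC = 46 + 22 + 432 = 500
SLOC (source only) = code = 432

Total LOC: 500, SLOC: 432


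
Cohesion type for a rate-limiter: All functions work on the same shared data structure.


Reasoning: Functions share data
Type: Communicational cohesion

Communicational cohesion


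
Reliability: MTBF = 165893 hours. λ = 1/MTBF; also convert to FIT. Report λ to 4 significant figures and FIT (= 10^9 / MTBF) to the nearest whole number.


Formula: λ = 1 / MTBF; FIT = λ × 1e9 = 1e9 / MTBF
λ = 1 / 165893 ≈ 6.028e-06 failures/hour
FIT = 1e9 / 165893 ≈ 6028 failures per 1e9 hours (nearest whole number)

λ = 6.028e-06 /h, FIT = 6028


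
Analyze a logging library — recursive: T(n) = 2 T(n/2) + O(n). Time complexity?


Reasoning: master theorem case 2 (merge-sort recurrence)
Complexity: O(n log n)

O(n log n)


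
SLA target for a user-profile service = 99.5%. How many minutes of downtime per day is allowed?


Formula: allowed downtime = period * (100 - SLA) / 100
Period (day) = 1440 minutes
Unavailability fraction = (100 - 99.5) / 100
Allowed downtime = 1440 * (100 - 99.5) / 100
Allowed downtime = 7.2 minutes

7.2 minutes


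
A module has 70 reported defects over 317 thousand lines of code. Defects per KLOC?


Defect density = defects / KLOC
Defect density = 70 / 317
Defect density = 0.221 defects/KLOC

0.221 defects/KLOC


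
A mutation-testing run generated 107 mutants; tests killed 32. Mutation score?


Mutation score = killed / total * 100
Mutation score = 32 / 107 * 100
Mutation score = 29.91%

29.91%


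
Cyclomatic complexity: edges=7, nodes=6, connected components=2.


Formula: V(G) = E - N + 2P
V(G) = 7 - 6 + 2*2
V(G) = 1 + 4
V(G) = 5

5


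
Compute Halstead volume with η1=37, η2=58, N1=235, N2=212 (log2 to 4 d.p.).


Formula: V = N * log2(η), where N = N1 + N2 and η = η1 + η2
η = 37 + 58 = 95
N = 235 + 212 = 447
log2(95) ≈ 6.5699
V = 447 * 6.5699 = 2936.75

2936.75


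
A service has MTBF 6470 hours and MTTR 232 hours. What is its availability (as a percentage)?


Availability = MTBF / (MTBF + MTTR)
Availability = 6470 / (6470 + 232)
Availability = 6470 / 6702
Availability = 96.5383%

96.5383%


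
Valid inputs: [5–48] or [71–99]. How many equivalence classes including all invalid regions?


Valid ranges: [5,48] and [71,99]
Class 1: x < 5 — invalid
Class 2: 5 ≤ x ≤ 48 — valid
Class 3: 48 < x < 71 — invalid (gap between ranges)
Class 4: 71 ≤ x ≤ 99 — valid
Class 5: x > 99 — invalid
Total equivalence classes: 5

5 equivalence classes


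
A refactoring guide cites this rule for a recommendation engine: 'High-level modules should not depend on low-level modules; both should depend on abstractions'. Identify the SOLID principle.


This describes the Dependency Inversion Principle (DIP)

Dependency Inversion Principle (DIP)


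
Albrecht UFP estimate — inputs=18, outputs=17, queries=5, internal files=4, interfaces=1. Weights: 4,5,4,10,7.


UFP = EI*4 + EO*5 + EQ*4 + ILF*10 + EIF*7
UFP = 18*4 + 17*5 + 5*4 + 4*10 + 1*7
UFP = 72 + 85 + 20 + 40 + 7
UFP = 224

224


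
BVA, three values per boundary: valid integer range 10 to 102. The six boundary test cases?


Range: [10, 102]
Boundaries: just below min, min, min+1, max-1, max, just above max
Values: [9, 10, 11, 101, 102, 103]

[9, 10, 11, 101, 102, 103]


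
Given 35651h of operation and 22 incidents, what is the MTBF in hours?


Formula: MTBF = Total operating time / Number of failures
MTBF = 35651 / 22
MTBF = 1620.5 hours

1620.5 hours


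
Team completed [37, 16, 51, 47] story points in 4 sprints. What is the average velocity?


Formula: Avg velocity = Total points / Number of sprints
Points: [37, 16, 51, 47]
Sum = 37 + 16 + 51 + 47 = 151
Avg velocity = 151 / 4 = 37.75 points/sprint

37.75 points/sprint


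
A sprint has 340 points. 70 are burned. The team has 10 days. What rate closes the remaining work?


Formula: Required rate = Remaining points / Days left
Remaining = 340 - 70 = 270 points
Required rate = 270 / 10 = 27.0 points/day

27.0 points/day


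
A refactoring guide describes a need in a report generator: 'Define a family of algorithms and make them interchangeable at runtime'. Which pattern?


This matches the Strategy pattern

Strategy


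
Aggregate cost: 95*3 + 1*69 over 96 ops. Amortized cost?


Formula: Amortized cost = Total cost / Operations
Total cost = (95 * 3) + (1 * 69)
Total cost = 285 + 69 = 354
Amortized = 354 / 96 = 3.6875

3.6875


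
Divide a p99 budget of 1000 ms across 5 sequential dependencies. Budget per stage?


Formula: per_stage = total_budget / stages
per_stage = 1000 / 5
per_stage = 200.0 ms

200.0 ms


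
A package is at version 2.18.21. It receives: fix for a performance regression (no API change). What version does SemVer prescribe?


Current: 2.18.21
Change category: 'fix for a performance regression (no API change)' → patch bump
SemVer rule: patch bump → increment PATCH (MAJOR and MINOR unchanged)
New: 2.18.22

2.18.22


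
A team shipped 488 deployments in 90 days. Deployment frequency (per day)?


Formula: deployments per day = releases / days
= 488 / 90
= 5.422 deploys/day
(equivalently, 37.96 deploys/week)

5.422 deploys/day


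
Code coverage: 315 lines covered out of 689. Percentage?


Coverage = covered / total * 100
Coverage = 315 / 689 * 100
Coverage = 45.72%

45.72%


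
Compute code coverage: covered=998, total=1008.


Coverage = covered / total * 100
Coverage = 998 / 1008 * 100
Coverage = 99.01%

99.01%


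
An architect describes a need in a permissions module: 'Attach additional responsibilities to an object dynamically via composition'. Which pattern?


This matches the Decorator pattern

Decorator


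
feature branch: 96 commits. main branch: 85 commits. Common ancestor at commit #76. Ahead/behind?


Common ancestor: commit #76
feature commits after divergence: 96 - 76 = 20
main commits after divergence: 85 - 76 = 9
feature is 20 commits ahead of main
main is 9 commits ahead of feature

feature ahead: 20, main ahead: 9


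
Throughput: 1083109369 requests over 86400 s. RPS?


Formula: throughput = requests / seconds
throughput = 1083109369 / 86400
throughput = 12535.99 requests/second

12535.99 requests/second


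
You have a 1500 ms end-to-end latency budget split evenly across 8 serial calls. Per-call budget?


Formula: per_stage = total_budget / stages
per_stage = 1500 / 8
per_stage = 187.5 ms

187.5 ms


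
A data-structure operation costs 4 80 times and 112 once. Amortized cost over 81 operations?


Formula: Amortized cost = Total cost / Operations
Total cost = (80 * 4) + (1 * 112)
Total cost = 320 + 112 = 432
Amortized = 432 / 81 = 5.3333

5.3333


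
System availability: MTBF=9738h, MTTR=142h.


Availability = MTBF / (MTBF + MTTR)
Availability = 9738 / (9738 + 142)
Availability = 9738 / 9880
Availability = 98.5628%

98.5628%


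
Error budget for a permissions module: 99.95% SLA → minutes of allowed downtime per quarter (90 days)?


Formula: allowed downtime = period * (100 - SLA) / 100
Period (quarter (90 days)) = 129600 minutes
Unavailability fraction = (100 - 99.95) / 100
Allowed downtime = 129600 * (100 - 99.95) / 100
Allowed downtime = 64.8 minutes

64.8 minutes


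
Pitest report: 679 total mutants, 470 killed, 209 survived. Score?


Mutation score = killed / total * 100
Mutation score = 470 / 679 * 100
Mutation score = 69.22%

69.22%


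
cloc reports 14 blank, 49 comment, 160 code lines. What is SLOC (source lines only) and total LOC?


Total LOC = blank + comment + code
Total LOC = 14 + 49 + 160 = 223
SLOC (source only) = code = 160

Total LOC: 223, SLOC: 160


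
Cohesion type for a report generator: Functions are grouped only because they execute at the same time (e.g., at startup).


Reasoning: Related by timing only
Type: Temporal cohesion

Temporal cohesion


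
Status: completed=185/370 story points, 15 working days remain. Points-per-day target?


Formula: Required rate = Remaining points / Days left
Remaining = 370 - 185 = 185 points
Required rate = 185 / 15 = 12.33 points/day

12.33 points/day


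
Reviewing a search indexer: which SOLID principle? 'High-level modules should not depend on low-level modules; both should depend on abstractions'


This describes the Dependency Inversion Principle (DIP)

Dependency Inversion Principle (DIP)


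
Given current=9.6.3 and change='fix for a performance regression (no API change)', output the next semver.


Current: 9.6.3
Change category: 'fix for a performance regression (no API change)' → patch bump
SemVer rule: patch bump → increment PATCH (MAJOR and MINOR unchanged)
New: 9.6.4

9.6.4


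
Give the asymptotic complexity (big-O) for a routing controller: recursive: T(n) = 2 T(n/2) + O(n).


Reasoning: master theorem case 2 (merge-sort recurrence)
Complexity: O(n log n)

O(n log n)


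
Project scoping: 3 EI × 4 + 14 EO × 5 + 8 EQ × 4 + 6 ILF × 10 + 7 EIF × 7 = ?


UFP = EI*4 + EO*5 + EQ*4 + ILF*10 + EIF*7
UFP = 3*4 + 14*5 + 8*4 + 6*10 + 7*7
UFP = 12 + 70 + 32 + 60 + 49
UFP = 223

223


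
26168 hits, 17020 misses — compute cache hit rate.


Formula: hit rate = hits / (hits + misses) * 100
hit rate = 26168 / (26168 + 17020) * 100
hit rate = 26168 / 43188 * 100
hit rate = 60.59%

60.59%


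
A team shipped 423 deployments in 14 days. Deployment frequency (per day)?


Formula: deployments per day = releases / days
= 423 / 14
= 30.214 deploys/day
(equivalently, 211.5 deploys/week)

30.214 deploys/day


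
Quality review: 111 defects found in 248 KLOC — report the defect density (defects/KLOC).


Defect density = defects / KLOC
Defect density = 111 / 248
Defect density = 0.448 defects/KLOC

0.448 defects/KLOC


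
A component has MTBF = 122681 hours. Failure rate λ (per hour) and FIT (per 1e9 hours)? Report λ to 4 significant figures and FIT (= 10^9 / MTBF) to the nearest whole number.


Formula: λ = 1 / MTBF; FIT = λ × 1e9 = 1e9 / MTBF
λ = 1 / 122681 ≈ 8.151e-06 failures/hour
FIT = 1e9 / 122681 ≈ 8151 failures per 1e9 hours (nearest whole number)

λ = 8.151e-06 /h, FIT = 8151


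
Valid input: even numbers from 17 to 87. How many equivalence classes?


Constraint: even integers in [17, 87]
Class 1: x < 17 — out-of-range invalid
Class 2: x in [17,87] but odd — wrong type invalid
Class 3: x in [17,87] and even — valid
Class 4: x > 87 — out-of-range invalid
Total equivalence classes: 4

4 equivalence classes


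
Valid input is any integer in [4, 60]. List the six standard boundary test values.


Range: [4, 60]
Boundaries: just below min, min, min+1, max-1, max, just above max
Values: [3, 4, 5, 59, 60, 61]

[3, 4, 5, 59, 60, 61]


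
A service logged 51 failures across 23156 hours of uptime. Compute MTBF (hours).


Formula: MTBF = Total operating time / Number of failures
MTBF = 23156 / 51
MTBF = 454.04 hours

454.04 hours


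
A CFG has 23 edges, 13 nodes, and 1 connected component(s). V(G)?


Formula: V(G) = E - N + 2P
V(G) = 23 - 13 + 2*1
V(G) = 10 + 2
V(G) = 12

12


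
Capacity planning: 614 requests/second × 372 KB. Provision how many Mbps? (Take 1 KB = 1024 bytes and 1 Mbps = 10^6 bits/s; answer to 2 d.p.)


Formula: Mbps = payload_bytes * RPS * 8 / 1e6
Payload per request = 372 KB = 372 * 1024 = 380928 bytes
Total bytes/sec = 380928 * 614 = 233889792
Total bits/sec = 233889792 * 8 = 1871118336
Mbps = 1871118336 / 1e6 = 1871.12

1871.12 Mbps


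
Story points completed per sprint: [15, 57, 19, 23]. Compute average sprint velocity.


Formula: Avg velocity = Total points / Number of sprints
Points: [15, 57, 19, 23]
Sum = 15 + 57 + 19 + 23 = 114
Avg velocity = 114 / 4 = 28.5 points/sprint

28.5 points/sprint


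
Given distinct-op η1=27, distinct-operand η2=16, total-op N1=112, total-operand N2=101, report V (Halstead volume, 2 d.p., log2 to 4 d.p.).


Formula: V = N * log2(η), where N = N1 + N2 and η = η1 + η2
η = 27 + 16 = 43
N = 112 + 101 = 213
log2(43) ≈ 5.4263
V = 213 * 5.4263 = 1155.80

1155.80


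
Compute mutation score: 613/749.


Mutation score = killed / total * 100
Mutation score = 613 / 749 * 100
Mutation score = 81.84%

81.84%


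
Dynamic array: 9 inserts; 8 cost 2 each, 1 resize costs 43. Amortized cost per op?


Formula: Amortized cost = Total cost / Operations
Total cost = (8 * 2) + (1 * 43)
Total cost = 16 + 43 = 59
Amortized = 59 / 9 = 6.5556

6.5556


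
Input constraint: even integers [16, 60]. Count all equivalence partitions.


Constraint: even integers in [16, 60]
Class 1: x < 16 — out-of-range invalid
Class 2: x in [16,60] but odd — wrong type invalid
Class 3: x in [16,60] and even — valid
Class 4: x > 60 — out-of-range invalid
Total equivalence classes: 4

4 equivalence classes


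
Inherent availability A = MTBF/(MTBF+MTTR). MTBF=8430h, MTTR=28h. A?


Availability = MTBF / (MTBF + MTTR)
Availability = 8430 / (8430 + 28)
Availability = 8430 / 8458
Availability = 99.669%

99.669%


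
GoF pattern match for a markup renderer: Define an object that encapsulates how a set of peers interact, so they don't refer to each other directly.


This matches the Mediator pattern

Mediator


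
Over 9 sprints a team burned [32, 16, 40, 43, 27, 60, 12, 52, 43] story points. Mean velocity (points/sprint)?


Formula: Avg velocity = Total points / Number of sprints
Points: [32, 16, 40, 43, 27, 60, 12, 52, 43]
Sum = 32 + 16 + 40 + 43 + 27 + 60 + 12 + 52 + 43 = 325
Avg velocity = 325 / 9 = 36.11 points/sprint

36.11 points/sprint


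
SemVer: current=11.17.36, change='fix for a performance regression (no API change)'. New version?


Current: 11.17.36
Change category: 'fix for a performance regression (no API change)' → patch bump
SemVer rule: patch bump → increment PATCH (MAJOR and MINOR unchanged)
New: 11.17.37

11.17.37


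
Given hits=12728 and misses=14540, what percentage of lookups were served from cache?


Formula: hit rate = hits / (hits + misses) * 100
hit rate = 12728 / (12728 + 14540) * 100
hit rate = 12728 / 27268 * 100
hit rate = 46.68%

46.68%


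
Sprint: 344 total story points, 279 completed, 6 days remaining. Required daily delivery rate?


Formula: Required rate = Remaining points / Days left
Remaining = 344 - 279 = 65 points
Required rate = 65 / 6 = 10.83 points/day

10.83 points/day


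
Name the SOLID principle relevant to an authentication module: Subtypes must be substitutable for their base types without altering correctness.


This describes the Liskov Substitution Principle (LSP)

Liskov Substitution Principle (LSP)


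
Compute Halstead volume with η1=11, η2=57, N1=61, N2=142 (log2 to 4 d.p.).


Formula: V = N * log2(η), where N = N1 + N2 and η = η1 + η2
η = 11 + 57 = 68
N = 61 + 142 = 203
log2(68) ≈ 6.0875
V = 203 * 6.0875 = 1235.76

1235.76


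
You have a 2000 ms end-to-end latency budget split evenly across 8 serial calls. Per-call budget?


Formula: per_stage = total_budget / stages
per_stage = 2000 / 8
per_stage = 250.0 ms

250.0 ms


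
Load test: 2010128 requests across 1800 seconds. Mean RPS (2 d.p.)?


Formula: throughput = requests / seconds
throughput = 2010128 / 1800
throughput = 1116.74 requests/second

1116.74 requests/second


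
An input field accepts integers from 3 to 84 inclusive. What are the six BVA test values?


Range: [3, 84]
Boundaries: just below min, min, min+1, max-1, max, just above max
Values: [2, 3, 4, 83, 84, 85]

[2, 3, 4, 83, 84, 85]


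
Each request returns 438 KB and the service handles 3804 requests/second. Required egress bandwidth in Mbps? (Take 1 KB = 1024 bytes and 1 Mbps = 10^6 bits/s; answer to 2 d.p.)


Formula: Mbps = payload_bytes * RPS * 8 / 1e6
Payload per request = 438 KB = 438 * 1024 = 448512 bytes
Total bytes/sec = 448512 * 3804 = 1706139648
Total bits/sec = 1706139648 * 8 = 13649117184
Mbps = 13649117184 / 1e6 = 13649.12

13649.12 Mbps


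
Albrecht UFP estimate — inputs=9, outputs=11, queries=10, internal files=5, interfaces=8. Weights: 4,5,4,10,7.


UFP = EI*4 + EO*5 + EQ*4 + ILF*10 + EIF*7
UFP = 9*4 + 11*5 + 10*4 + 5*10 + 8*7
UFP = 36 + 55 + 40 + 50 + 56
UFP = 237

237


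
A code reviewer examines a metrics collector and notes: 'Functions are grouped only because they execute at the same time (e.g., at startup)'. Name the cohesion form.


Reasoning: Related by timing only
Type: Temporal cohesion

Temporal cohesion


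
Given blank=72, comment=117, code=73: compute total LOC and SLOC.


Total LOC = blank + comment + code
Total LOC = 72 + 117 + 73 = 262
SLOC (source only) = code = 73

Total LOC: 262, SLOC: 73


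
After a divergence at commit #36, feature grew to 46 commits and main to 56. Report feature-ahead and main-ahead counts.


Common ancestor: commit #36
feature commits after divergence: 46 - 36 = 10
main commits after divergence: 56 - 36 = 20
feature is 10 commits ahead of main
main is 20 commits ahead of feature

feature ahead: 10, main ahead: 20


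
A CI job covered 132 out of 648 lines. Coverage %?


Coverage = covered / total * 100
Coverage = 132 / 648 * 100
Coverage = 20.37%

20.37%


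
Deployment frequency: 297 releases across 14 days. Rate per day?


Formula: deployments per day = releases / days
= 297 / 14
= 21.214 deploys/day
(equivalently, 148.5 deploys/week)

21.214 deploys/day


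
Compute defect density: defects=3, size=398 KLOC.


Defect density = defects / KLOC
Defect density = 3 / 398
Defect density = 0.008 defects/KLOC

0.008 defects/KLOC


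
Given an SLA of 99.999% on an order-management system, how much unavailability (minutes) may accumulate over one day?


Formula: allowed downtime = period * (100 - SLA) / 100
Period (day) = 1440 minutes
Unavailability fraction = (100 - 99.999) / 100
Allowed downtime = 1440 * (100 - 99.999) / 100
Allowed downtime = 0.0144 minutes

0.0144 minutes


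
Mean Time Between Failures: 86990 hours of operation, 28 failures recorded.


Formula: MTBF = Total operating time / Number of failures
MTBF = 86990 / 28
MTBF = 3106.79 hours

3106.79 hours


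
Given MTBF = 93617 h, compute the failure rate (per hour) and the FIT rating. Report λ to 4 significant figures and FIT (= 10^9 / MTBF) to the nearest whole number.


Formula: λ = 1 / MTBF; FIT = λ × 1e9 = 1e9 / MTBF
λ = 1 / 93617 ≈ 1.068e-05 failures/hour
FIT = 1e9 / 93617 ≈ 10682 failures per 1e9 hours (nearest whole number)

λ = 1.068e-05 /h, FIT = 10682


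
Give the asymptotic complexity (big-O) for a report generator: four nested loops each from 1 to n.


Reasoning: four levels of nesting
Complexity: O(n^4)

O(n^4)


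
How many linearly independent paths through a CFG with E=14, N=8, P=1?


Formula: V(G) = E - N + 2P
V(G) = 14 - 8 + 2*1
V(G) = 6 + 2
V(G) = 8

8


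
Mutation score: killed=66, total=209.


Mutation score = killed / total * 100
Mutation score = 66 / 209 * 100
Mutation score = 31.58%

31.58%


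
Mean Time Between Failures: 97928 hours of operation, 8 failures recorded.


Formula: MTBF = Total operating time / Number of failures
MTBF = 97928 / 8
MTBF = 12241.0 hours

12241.0 hours


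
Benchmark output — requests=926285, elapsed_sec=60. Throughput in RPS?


Formula: throughput = requests / seconds
throughput = 926285 / 60
throughput = 15438.08 requests/second

15438.08 requests/second


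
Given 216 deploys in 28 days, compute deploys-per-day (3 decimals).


Formula: deployments per day = releases / days
= 216 / 28
= 7.714 deploys/day
(equivalently, 54.0 deploys/week)

7.714 deploys/day


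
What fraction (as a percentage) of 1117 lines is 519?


Coverage = covered / total * 100
Coverage = 519 / 1117 * 100
Coverage = 46.46%

46.46%


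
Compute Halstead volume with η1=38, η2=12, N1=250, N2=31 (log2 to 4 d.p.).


Formula: V = N * log2(η), where N = N1 + N2 and η = η1 + η2
η = 38 + 12 = 50
N = 250 + 31 = 281
log2(50) ≈ 5.6439
V = 281 * 5.6439 = 1585.94

1585.94


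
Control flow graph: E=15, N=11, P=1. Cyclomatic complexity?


Formula: V(G) = E - N + 2P
V(G) = 15 - 11 + 2*1
V(G) = 4 + 2
V(G) = 6

6


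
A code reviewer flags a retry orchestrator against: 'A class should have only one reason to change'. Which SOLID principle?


This describes the Single Responsibility Principle (SRP)

Single Responsibility Principle (SRP)


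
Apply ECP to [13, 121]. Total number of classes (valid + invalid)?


Valid range: [13, 121]
Class 1: x < 13 — invalid
Class 2: 13 ≤ x ≤ 121 — valid
Class 3: x > 121 — invalid
Total equivalence classes: 3

3 equivalence classes


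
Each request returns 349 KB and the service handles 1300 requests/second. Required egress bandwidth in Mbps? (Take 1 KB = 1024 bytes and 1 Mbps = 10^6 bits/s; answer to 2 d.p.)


Formula: Mbps = payload_bytes * RPS * 8 / 1e6
Payload per request = 349 KB = 349 * 1024 = 357376 bytes
Total bytes/sec = 357376 * 1300 = 464588800
Total bits/sec = 464588800 * 8 = 3716710400
Mbps = 3716710400 / 1e6 = 3716.71

3716.71 Mbps


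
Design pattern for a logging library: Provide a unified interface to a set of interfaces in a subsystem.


This matches the Facade pattern

Facade


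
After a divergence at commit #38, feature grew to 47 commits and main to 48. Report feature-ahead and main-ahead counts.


Common ancestor: commit #38
feature commits after divergence: 47 - 38 = 9
main commits after divergence: 48 - 38 = 10
feature is 9 commits ahead of main
main is 10 commits ahead of feature

feature ahead: 9, main ahead: 10


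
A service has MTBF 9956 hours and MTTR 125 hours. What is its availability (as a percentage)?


Availability = MTBF / (MTBF + MTTR)
Availability = 9956 / (9956 + 125)
Availability = 9956 / 10081
Availability = 98.76%

98.76%


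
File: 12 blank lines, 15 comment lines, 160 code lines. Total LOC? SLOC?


Total LOC = blank + comment + code
Total LOC = 12 + 15 + 160 = 187
SLOC (source only) = code = 160

Total LOC: 187, SLOC: 160


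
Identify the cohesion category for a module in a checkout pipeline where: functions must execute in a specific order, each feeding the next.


Reasoning: Output of one is input to next
Type: Sequential cohesion

Sequential cohesion


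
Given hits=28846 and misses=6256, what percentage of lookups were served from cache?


Formula: hit rate = hits / (hits + misses) * 100
hit rate = 28846 / (28846 + 6256) * 100
hit rate = 28846 / 35102 * 100
hit rate = 82.18%

82.18%


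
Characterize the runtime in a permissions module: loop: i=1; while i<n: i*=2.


Reasoning: i doubles each step so iterations are log2(n)
Complexity: O(log n)

O(log n)


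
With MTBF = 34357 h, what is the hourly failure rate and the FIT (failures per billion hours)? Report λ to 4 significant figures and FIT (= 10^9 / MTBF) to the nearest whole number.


Formula: λ = 1 / MTBF; FIT = λ × 1e9 = 1e9 / MTBF
λ = 1 / 34357 ≈ 2.911e-05 failures/hour
FIT = 1e9 / 34357 ≈ 29106 failures per 1e9 hours (nearest whole number)

λ = 2.911e-05 /h, FIT = 29106


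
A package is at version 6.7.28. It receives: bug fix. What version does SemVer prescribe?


Current: 6.7.28
Change category: 'bug fix' → patch bump
SemVer rule: patch bump → increment PATCH (MAJOR and MINOR unchanged)
New: 6.7.29

6.7.29


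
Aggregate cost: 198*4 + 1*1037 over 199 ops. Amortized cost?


Formula: Amortized cost = Total cost / Operations
Total cost = (198 * 4) + (1 * 1037)
Total cost = 792 + 1037 = 1829
Amortized = 1829 / 199 = 9.191

9.191


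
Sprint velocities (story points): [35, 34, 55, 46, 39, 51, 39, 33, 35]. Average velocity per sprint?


Formula: Avg velocity = Total points / Number of sprints
Points: [35, 34, 55, 46, 39, 51, 39, 33, 35]
Sum = 35 + 34 + 55 + 46 + 39 + 51 + 39 + 33 + 35 = 367
Avg velocity = 367 / 9 = 40.78 points/sprint

40.78 points/sprint


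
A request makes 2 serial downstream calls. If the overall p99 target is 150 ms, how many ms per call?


Formula: per_stage = total_budget / stages
per_stage = 150 / 2
per_stage = 75.0 ms

75.0 ms


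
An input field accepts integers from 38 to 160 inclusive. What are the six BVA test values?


Range: [38, 160]
Boundaries: just below min, min, min+1, max-1, max, just above max
Values: [37, 38, 39, 159, 160, 161]

[37, 38, 39, 159, 160, 161]


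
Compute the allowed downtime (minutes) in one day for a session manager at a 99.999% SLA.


Formula: allowed downtime = period * (100 - SLA) / 100
Period (day) = 1440 minutes
Unavailability fraction = (100 - 99.999) / 100
Allowed downtime = 1440 * (100 - 99.999) / 100
Allowed downtime = 0.0144 minutes

0.0144 minutes


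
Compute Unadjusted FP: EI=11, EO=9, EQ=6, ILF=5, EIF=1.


UFP = EI*4 + EO*5 + EQ*4 + ILF*10 + EIF*7
UFP = 11*4 + 9*5 + 6*4 + 5*10 + 1*7
UFP = 44 + 45 + 24 + 50 + 7
UFP = 170

170


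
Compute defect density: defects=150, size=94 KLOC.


Defect density = defects / KLOC
Defect density = 150 / 94
Defect density = 1.596 defects/KLOC

1.596 defects/KLOC


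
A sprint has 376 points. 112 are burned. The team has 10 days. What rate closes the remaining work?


Formula: Required rate = Remaining points / Days left
Remaining = 376 - 112 = 264 points
Required rate = 264 / 10 = 26.4 points/day

26.4 points/day


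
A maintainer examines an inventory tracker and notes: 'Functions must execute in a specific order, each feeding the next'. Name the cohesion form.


Reasoning: Output of one is input to next
Type: Sequential cohesion

Sequential cohesion


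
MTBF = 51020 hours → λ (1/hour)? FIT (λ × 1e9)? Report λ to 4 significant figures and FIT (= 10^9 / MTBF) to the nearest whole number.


Formula: λ = 1 / MTBF; FIT = λ × 1e9 = 1e9 / MTBF
λ = 1 / 51020 ≈ 1.960e-05 failures/hour
FIT = 1e9 / 51020 ≈ 19600 failures per 1e9 hours (nearest whole number)

λ = 1.960e-05 /h, FIT = 19600


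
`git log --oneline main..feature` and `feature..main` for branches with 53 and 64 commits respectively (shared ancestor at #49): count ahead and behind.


Common ancestor: commit #49
feature commits after divergence: 53 - 49 = 4
main commits after divergence: 64 - 49 = 15
feature is 4 commits ahead of main
main is 15 commits ahead of feature

feature ahead: 4, main ahead: 15


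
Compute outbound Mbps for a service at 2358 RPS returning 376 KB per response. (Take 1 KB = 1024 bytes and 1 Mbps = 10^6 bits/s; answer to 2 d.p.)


Formula: Mbps = payload_bytes * RPS * 8 / 1e6
Payload per request = 376 KB = 376 * 1024 = 385024 bytes
Total bytes/sec = 385024 * 2358 = 907886592
Total bits/sec = 907886592 * 8 = 7263092736
Mbps = 7263092736 / 1e6 = 7263.09

7263.09 Mbps


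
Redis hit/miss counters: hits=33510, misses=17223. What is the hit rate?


Formula: hit rate = hits / (hits + misses) * 100
hit rate = 33510 / (33510 + 17223) * 100
hit rate = 33510 / 50733 * 100
hit rate = 66.05%

66.05%


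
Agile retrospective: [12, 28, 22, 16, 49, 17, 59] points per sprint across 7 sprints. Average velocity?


Formula: Avg velocity = Total points / Number of sprints
Points: [12, 28, 22, 16, 49, 17, 59]
Sum = 12 + 28 + 22 + 16 + 49 + 17 + 59 = 203
Avg velocity = 203 / 7 = 29.0 points/sprint

29.0 points/sprint


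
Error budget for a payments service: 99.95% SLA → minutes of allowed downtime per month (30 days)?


Formula: allowed downtime = period * (100 - SLA) / 100
Period (month (30 days)) = 43200 minutes
Unavailability fraction = (100 - 99.95) / 100
Allowed downtime = 43200 * (100 - 99.95) / 100
Allowed downtime = 21.6 minutes

21.6 minutes


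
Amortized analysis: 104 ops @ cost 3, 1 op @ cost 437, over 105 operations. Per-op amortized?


Formula: Amortized cost = Total cost / Operations
Total cost = (104 * 3) + (1 * 437)
Total cost = 312 + 437 = 749
Amortized = 749 / 105 = 7.1333

7.1333


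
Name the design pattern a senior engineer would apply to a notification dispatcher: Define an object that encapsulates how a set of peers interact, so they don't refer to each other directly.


This matches the Mediator pattern

Mediator


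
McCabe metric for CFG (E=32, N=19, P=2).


Formula: V(G) = E - N + 2P
V(G) = 32 - 19 + 2*2
V(G) = 13 + 4
V(G) = 17

17


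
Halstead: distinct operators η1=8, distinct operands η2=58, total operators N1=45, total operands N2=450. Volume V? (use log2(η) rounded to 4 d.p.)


Formula: V = N * log2(η), where N = N1 + N2 and η = η1 + η2
η = 8 + 58 = 66
N = 45 + 450 = 495
log2(66) ≈ 6.0444
V = 495 * 6.0444 = 2991.98

2991.98


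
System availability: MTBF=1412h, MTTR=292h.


Availability = MTBF / (MTBF + MTTR)
Availability = 1412 / (1412 + 292)
Availability = 1412 / 1704
Availability = 82.8638%

82.8638%


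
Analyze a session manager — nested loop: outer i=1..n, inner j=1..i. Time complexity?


Reasoning: triangle: n(n+1)/2 ~ n^2/2
Complexity: O(n^2)

O(n^2)


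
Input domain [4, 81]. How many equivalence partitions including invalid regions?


Valid range: [4, 81]
Class 1: x < 4 — invalid
Class 2: 4 ≤ x ≤ 81 — valid
Class 3: x > 81 — invalid
Total equivalence classes: 3

3 equivalence classes


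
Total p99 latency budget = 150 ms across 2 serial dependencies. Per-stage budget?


Formula: per_stage = total_budget / stages
per_stage = 150 / 2
per_stage = 75.0 ms

75.0 ms


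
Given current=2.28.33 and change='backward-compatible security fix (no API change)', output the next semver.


Current: 2.28.33
Change category: 'backward-compatible security fix (no API change)' → patch bump
SemVer rule: patch bump → increment PATCH (MAJOR and MINOR unchanged)
New: 2.28.34

2.28.34


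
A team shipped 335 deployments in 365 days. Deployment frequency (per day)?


Formula: deployments per day = releases / days
= 335 / 365
= 0.918 deploys/day
(equivalently, 6.42 deploys/week)

0.918 deploys/day


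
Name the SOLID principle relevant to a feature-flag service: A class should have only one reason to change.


This describes the Single Responsibility Principle (SRP)

Single Responsibility Principle (SRP)


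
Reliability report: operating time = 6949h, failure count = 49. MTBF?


Formula: MTBF = Total operating time / Number of failures
MTBF = 6949 / 49
MTBF = 141.82 hours

141.82 hours


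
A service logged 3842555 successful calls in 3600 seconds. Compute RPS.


Formula: throughput = requests / seconds
throughput = 3842555 / 3600
throughput = 1067.38 requests/second

1067.38 requests/second


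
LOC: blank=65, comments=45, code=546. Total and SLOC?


Total LOC = blank + comment + code
Total LOC = 65 + 45 + 546 = 656
SLOC (source only) = code = 546

Total LOC: 656, SLOC: 546


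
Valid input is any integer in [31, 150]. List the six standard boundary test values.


Range: [31, 150]
Boundaries: just below min, min, min+1, max-1, max, just above max
Values: [30, 31, 32, 149, 150, 151]

[30, 31, 32, 149, 150, 151]


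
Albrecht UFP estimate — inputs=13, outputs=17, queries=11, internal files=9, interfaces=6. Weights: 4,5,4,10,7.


UFP = EI*4 + EO*5 + EQ*4 + ILF*10 + EIF*7
UFP = 13*4 + 17*5 + 11*4 + 9*10 + 6*7
UFP = 52 + 85 + 44 + 90 + 42
UFP = 313

313


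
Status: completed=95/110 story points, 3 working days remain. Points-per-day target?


Formula: Required rate = Remaining points / Days left
Remaining = 110 - 95 = 15 points
Required rate = 15 / 3 = 5.0 points/day

5.0 points/day
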